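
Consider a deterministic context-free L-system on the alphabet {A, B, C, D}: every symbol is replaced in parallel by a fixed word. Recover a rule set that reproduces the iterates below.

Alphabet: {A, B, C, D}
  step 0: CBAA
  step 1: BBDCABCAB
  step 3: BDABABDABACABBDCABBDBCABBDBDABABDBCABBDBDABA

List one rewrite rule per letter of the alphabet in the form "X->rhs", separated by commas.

  step 0 ⇒ step 1: CBAA ⇒ B·BD·CAB·CAB
    A ↦ CAB
    B ↦ BD
    C ↦ B
    D ↦ ABA  (constrained at step 1)

A->CAB, B->BD, C->B, D->ABA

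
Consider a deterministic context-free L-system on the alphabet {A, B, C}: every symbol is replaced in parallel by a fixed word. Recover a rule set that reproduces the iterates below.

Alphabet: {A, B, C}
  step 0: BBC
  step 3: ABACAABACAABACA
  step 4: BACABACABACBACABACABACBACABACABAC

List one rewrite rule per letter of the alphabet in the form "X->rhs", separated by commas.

  step 3 ⇒ step 4: ABACAABACAABACA ⇒ BAC·A·BAC·A·BAC·BAC·A·BAC·A·BAC·BAC·A·BAC·A·BAC
    A ↦ BAC
    B ↦ A
    C ↦ A

A->BAC, B->A, C->A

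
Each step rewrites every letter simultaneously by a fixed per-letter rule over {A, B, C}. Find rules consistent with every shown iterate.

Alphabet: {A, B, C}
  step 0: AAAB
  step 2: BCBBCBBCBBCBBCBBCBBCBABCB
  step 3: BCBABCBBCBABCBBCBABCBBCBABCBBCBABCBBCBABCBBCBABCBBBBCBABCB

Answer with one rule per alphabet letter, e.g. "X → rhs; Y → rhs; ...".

A->BB, B->BCB, C->A

  step 2 ⇒ step 3: BCBBCBBCBBCBBCBBCBBCBABCB ⇒ BCB·A·BCB·BCB·A·BCB·BCB·A·BCB·BCB·A·BCB·BCB·A·BCB·BCB·A·BCB·BCB·A·BCB·BB·BCB·A·BCB
    A ↦ BB
    B ↦ BCB
    C ↦ A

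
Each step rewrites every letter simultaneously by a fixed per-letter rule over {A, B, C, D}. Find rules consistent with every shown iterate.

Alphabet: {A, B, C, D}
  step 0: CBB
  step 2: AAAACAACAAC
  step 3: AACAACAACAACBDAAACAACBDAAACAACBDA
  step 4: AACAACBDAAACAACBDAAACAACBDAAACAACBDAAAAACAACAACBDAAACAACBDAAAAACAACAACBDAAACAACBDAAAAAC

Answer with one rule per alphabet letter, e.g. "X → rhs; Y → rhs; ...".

  step 3 ⇒ step 4: AACAACAACAACBDAAACAACBDAAACAACBDA ⇒ AAC·AAC·BDA·AAC·AAC·BDA·AAC·AAC·BDA·AAC·AAC·BDA·A·A·AAC·AAC·AAC·BDA·AAC·AAC·BDA·A·A·AAC·AAC·AAC·BDA·AAC·AAC·BDA·A·A·AAC
    A ↦ AAC
    B ↦ A
    C ↦ BDA
    D ↦ A

A->AAC, B->A, C->BDA, D->A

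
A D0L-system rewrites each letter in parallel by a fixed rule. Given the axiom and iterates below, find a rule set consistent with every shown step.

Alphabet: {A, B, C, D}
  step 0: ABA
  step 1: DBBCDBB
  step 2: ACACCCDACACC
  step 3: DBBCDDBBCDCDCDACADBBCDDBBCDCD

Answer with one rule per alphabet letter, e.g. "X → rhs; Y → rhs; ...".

  step 2 ⇒ step 3: ACACCCDACACC ⇒ DBB·CD·DBB·CD·CD·CD·ACA·DBB·CD·DBB·CD·CD
    A ↦ DBB
    C ↦ CD
    D ↦ ACA
  step 0 ⇒ step 1: ABA ⇒ DBB·C·DBB
    B ↦ C

A->DBB, B->C, C->CD, D->ACA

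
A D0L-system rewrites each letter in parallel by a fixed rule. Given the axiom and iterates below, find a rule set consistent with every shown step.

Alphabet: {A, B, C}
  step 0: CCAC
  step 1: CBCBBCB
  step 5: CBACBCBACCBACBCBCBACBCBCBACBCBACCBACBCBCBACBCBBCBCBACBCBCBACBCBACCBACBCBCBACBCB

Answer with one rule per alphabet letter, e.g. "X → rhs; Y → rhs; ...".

  step 0 ⇒ step 1: CCAC ⇒ CB·CB·B·CB
    A ↦ B
    C ↦ CB
    B ↦ AC  (constrained at step 1)

A->B, B->AC, C->CB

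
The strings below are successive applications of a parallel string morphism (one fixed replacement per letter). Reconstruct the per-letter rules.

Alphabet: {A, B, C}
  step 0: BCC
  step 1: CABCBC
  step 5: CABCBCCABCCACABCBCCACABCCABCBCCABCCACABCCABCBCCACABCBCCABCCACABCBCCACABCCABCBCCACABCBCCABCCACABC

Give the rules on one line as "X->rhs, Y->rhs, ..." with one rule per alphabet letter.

  step 0 ⇒ step 1: BCC ⇒ CA·BC·BC
    B ↦ CA
    C ↦ BC
    A ↦ CA  (constrained at step 1)

A->CA, B->CA, C->BC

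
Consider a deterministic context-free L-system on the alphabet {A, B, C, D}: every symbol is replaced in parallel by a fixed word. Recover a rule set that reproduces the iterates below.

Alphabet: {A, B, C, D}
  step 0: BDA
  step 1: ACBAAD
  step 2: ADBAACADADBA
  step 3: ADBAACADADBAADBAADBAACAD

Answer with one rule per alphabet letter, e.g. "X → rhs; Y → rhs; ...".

A->AD, B->AC, C->BA, D->BA

  step 2 ⇒ step 3: ADBAACADADBA ⇒ AD·BA·AC·AD·AD·BA·AD·BA·AD·BA·AC·AD
    A ↦ AD
    B ↦ AC
    C ↦ BA
    D ↦ BA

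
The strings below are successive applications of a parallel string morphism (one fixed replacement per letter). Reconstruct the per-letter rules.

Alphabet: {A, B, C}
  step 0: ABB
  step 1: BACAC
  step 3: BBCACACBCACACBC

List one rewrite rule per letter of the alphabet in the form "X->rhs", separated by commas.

A->B, B->AC, C->BC

  step 0 ⇒ step 1: ABB ⇒ B·AC·AC
    A ↦ B
    B ↦ AC
    C ↦ BC  (constrained at step 1)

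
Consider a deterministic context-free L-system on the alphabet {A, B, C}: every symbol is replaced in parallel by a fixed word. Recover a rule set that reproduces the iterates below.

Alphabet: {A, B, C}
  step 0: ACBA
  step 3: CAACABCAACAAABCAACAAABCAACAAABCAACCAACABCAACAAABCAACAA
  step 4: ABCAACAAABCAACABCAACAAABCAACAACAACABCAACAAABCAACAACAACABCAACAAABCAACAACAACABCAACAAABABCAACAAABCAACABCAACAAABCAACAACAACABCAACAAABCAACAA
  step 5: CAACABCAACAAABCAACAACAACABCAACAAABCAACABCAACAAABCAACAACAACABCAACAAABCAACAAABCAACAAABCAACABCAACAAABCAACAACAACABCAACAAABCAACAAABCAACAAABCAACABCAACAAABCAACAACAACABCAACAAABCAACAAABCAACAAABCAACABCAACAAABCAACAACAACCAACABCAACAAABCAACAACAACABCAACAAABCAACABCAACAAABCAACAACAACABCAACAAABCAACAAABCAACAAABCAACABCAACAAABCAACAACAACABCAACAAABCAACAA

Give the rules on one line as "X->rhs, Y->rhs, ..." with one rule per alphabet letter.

  step 4 ⇒ step 5: ABCAACAAABCAACABCAACAAABCAACAACAACABCAACAAABCAACAACAACABCAACAAABCAACAACAACABCAACAAABABCAACAAABCAACABCAACAAABCAACAACAACABCAACAAABCAACAA ⇒ CAA·C·AB·CAA·CAA·AB·CAA·CAA·CAA·C·AB·CAA·CAA·AB·CAA·C·AB·CAA·CAA·AB·CAA·CAA·CAA·C·AB·CAA·CAA·AB·CAA·CAA·AB·CAA·CAA·AB·CAA·C·AB·CAA·CAA·AB·CAA·CAA·CAA·C·AB·CAA·CAA·AB·CAA·CAA·AB·CAA·CAA·AB·CAA·C·AB·CAA·CAA·AB·CAA·CAA·CAA·C·AB·CAA·CAA·AB·CAA·CAA·AB·CAA·CAA·AB·CAA·C·AB·CAA·CAA·AB·CAA·CAA·CAA·C·CAA·C·AB·CAA·CAA·AB·CAA·CAA·CAA·C·AB·CAA·CAA·AB·CAA·C·AB·CAA·CAA·AB·CAA·CAA·CAA·C·AB·CAA·CAA·AB·CAA·CAA·AB·CAA·CAA·AB·CAA·C·AB·CAA·CAA·AB·CAA·CAA·CAA·C·AB·CAA·CAA·AB·CAA·CAA
    A ↦ CAA
    B ↦ C
    C ↦ AB

A->CAA, B->C, C->AB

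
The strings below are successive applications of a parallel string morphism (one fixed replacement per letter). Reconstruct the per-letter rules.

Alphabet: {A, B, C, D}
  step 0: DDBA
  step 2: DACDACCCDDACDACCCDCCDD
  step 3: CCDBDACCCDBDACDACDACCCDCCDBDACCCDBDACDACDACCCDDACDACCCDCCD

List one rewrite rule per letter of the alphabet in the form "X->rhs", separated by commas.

  step 2 ⇒ step 3: DACDACCCDDACDACCCDCCDD ⇒ CCD·B·DAC·CCD·B·DAC·DAC·DAC·CCD·CCD·B·DAC·CCD·B·DAC·DAC·DAC·CCD·DAC·DAC·CCD·CCD
    A ↦ B
    C ↦ DAC
    D ↦ CCD
    B ↦ D  (constrained at step 0)

A->B, B->D, C->DAC, D->CCD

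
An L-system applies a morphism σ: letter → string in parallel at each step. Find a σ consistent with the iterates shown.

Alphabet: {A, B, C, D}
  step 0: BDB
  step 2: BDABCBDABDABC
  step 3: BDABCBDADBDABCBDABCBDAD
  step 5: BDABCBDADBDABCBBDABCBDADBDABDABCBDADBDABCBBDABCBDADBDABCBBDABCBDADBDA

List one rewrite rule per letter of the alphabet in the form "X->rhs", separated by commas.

  step 2 ⇒ step 3: BDABCBDABDABC ⇒ BDA·B·C·BDA·D·BDA·B·C·BDA·B·C·BDA·D
    A ↦ C
    B ↦ BDA
    C ↦ D
    D ↦ B

A->C, B->BDA, C->D, D->B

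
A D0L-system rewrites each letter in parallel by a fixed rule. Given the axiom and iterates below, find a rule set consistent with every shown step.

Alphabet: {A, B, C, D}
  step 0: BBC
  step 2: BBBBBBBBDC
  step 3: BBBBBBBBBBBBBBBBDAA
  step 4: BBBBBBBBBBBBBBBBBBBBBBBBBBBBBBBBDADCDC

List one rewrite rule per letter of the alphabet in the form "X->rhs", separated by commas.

  step 3 ⇒ step 4: BBBBBBBBBBBBBBBBDAA ⇒ BB·BB·BB·BB·BB·BB·BB·BB·BB·BB·BB·BB·BB·BB·BB·BB·DA·DC·DC
    A ↦ DC
    B ↦ BB
    D ↦ DA
  step 2 ⇒ step 3: BBBBBBBBDC ⇒ BB·BB·BB·BB·BB·BB·BB·BB·DA·A
    C ↦ A

A->DC, B->BB, C->A, D->DA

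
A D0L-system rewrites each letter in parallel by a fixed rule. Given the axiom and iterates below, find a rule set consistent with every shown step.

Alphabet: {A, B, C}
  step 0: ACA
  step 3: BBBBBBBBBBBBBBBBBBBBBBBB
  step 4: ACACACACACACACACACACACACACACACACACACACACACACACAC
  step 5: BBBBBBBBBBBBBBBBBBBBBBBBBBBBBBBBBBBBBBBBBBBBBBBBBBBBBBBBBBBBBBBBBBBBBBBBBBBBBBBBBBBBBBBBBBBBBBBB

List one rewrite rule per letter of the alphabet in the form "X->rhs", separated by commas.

A->BB, B->AC, C->BB

  step 4 ⇒ step 5: ACACACACACACACACACACACACACACACACACACACACACACACAC ⇒ BB·BB·BB·BB·BB·BB·BB·BB·BB·BB·BB·BB·BB·BB·BB·BB·BB·BB·BB·BB·BB·BB·BB·BB·BB·BB·BB·BB·BB·BB·BB·BB·BB·BB·BB·BB·BB·BB·BB·BB·BB·BB·BB·BB·BB·BB·BB·BB
    A ↦ BB
    C ↦ BB
  step 3 ⇒ step 4: BBBBBBBBBBBBBBBBBBBBBBBB ⇒ AC·AC·AC·AC·AC·AC·AC·AC·AC·AC·AC·AC·AC·AC·AC·AC·AC·AC·AC·AC·AC·AC·AC·AC
    B ↦ AC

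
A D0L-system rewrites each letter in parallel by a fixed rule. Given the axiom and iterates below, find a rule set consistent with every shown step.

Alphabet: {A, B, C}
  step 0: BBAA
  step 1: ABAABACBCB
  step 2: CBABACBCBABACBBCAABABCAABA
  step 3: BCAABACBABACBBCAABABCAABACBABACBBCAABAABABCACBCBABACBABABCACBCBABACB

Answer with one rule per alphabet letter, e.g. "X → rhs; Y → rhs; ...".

  step 2 ⇒ step 3: CBABACBCBABACBBCAABABCAABA ⇒ BCA·ABA·CB·ABA·CB·BCA·ABA·BCA·ABA·CB·ABA·CB·BCA·ABA·ABA·BCA·CB·CB·ABA·CB·ABA·BCA·CB·CB·ABA·CB
    A ↦ CB
    B ↦ ABA
    C ↦ BCA

A->CB, B->ABA, C->BCA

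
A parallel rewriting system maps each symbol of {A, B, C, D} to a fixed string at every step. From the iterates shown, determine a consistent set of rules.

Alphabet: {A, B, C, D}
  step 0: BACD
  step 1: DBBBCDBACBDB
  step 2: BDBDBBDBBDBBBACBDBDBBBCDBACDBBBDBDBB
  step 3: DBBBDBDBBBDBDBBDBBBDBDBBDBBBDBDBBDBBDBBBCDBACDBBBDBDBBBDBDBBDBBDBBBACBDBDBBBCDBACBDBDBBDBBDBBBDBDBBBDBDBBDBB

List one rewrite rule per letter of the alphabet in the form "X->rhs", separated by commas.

A->BCD, B->DBB, C->BAC, D->BDB

  step 2 ⇒ step 3: BDBDBBDBBDBBBACBDBDBBBCDBACDBBBDBDBB ⇒ DBB·BDB·DBB·BDB·DBB·DBB·BDB·DBB·DBB·BDB·DBB·DBB·DBB·BCD·BAC·DBB·BDB·DBB·BDB·DBB·DBB·DBB·BAC·BDB·DBB·BCD·BAC·BDB·DBB·DBB·DBB·BDB·DBB·BDB·DBB·DBB
    A ↦ BCD
    B ↦ DBB
    C ↦ BAC
    D ↦ BDB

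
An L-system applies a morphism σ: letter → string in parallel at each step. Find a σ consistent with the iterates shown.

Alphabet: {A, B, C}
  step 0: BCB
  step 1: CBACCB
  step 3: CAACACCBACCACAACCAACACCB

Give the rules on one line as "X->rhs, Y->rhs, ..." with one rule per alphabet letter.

  step 0 ⇒ step 1: BCB ⇒ CB·AC·CB
    B ↦ CB
    C ↦ AC
    A ↦ CA  (constrained at step 1)

A->CA, B->CB, C->AC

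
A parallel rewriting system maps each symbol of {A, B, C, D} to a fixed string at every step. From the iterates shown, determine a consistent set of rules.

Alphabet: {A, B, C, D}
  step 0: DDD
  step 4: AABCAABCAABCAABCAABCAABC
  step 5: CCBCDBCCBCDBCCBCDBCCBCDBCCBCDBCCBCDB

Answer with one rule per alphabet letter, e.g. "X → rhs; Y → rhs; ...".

  step 4 ⇒ step 5: AABCAABCAABCAABCAABCAABC ⇒ C·C·BC·DB·C·C·BC·DB·C·C·BC·DB·C·C·BC·DB·C·C·BC·DB·C·C·BC·DB
    A ↦ C
    B ↦ BC
    C ↦ DB
    D ↦ AA  (constrained at step 0)

A->C, B->BC, C->DB, D->AA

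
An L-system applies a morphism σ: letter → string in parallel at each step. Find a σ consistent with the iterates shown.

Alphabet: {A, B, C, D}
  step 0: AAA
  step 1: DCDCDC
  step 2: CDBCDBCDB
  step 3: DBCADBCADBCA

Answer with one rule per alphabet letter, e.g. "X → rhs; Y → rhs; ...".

A->DC, B->A, C->DB, D->C

  step 2 ⇒ step 3: CDBCDBCDB ⇒ DB·C·A·DB·C·A·DB·C·A
    B ↦ A
    C ↦ DB
    D ↦ C
  step 0 ⇒ step 1: AAA ⇒ DC·DC·DC
    A ↦ DC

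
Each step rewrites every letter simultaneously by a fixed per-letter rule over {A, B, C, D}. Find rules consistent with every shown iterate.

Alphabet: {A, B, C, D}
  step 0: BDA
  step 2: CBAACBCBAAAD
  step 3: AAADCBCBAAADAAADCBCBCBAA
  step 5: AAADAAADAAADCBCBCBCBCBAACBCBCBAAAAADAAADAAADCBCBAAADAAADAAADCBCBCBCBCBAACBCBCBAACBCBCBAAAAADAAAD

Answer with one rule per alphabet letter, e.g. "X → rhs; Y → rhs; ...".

  step 2 ⇒ step 3: CBAACBCBAAAD ⇒ AA·AD·CB·CB·AA·AD·AA·AD·CB·CB·CB·AA
    A ↦ CB
    B ↦ AD
    C ↦ AA
    D ↦ AA

A->CB, B->AD, C->AA, D->AA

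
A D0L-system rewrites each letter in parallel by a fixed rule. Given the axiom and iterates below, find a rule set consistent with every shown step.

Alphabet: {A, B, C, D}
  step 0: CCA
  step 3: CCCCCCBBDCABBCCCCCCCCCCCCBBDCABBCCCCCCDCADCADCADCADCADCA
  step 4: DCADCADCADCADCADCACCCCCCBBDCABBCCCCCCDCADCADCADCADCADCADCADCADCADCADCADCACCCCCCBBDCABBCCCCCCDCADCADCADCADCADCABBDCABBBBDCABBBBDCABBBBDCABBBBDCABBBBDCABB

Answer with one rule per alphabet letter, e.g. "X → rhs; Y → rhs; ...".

A->BB, B->CCC, C->DCA, D->BB

  step 3 ⇒ step 4: CCCCCCBBDCABBCCCCCCCCCCCCBBDCABBCCCCCCDCADCADCADCADCADCA ⇒ DCA·DCA·DCA·DCA·DCA·DCA·CCC·CCC·BB·DCA·BB·CCC·CCC·DCA·DCA·DCA·DCA·DCA·DCA·DCA·DCA·DCA·DCA·DCA·DCA·CCC·CCC·BB·DCA·BB·CCC·CCC·DCA·DCA·DCA·DCA·DCA·DCA·BB·DCA·BB·BB·DCA·BB·BB·DCA·BB·BB·DCA·BB·BB·DCA·BB·BB·DCA·BB
    A ↦ BB
    B ↦ CCC
    C ↦ DCA
    D ↦ BB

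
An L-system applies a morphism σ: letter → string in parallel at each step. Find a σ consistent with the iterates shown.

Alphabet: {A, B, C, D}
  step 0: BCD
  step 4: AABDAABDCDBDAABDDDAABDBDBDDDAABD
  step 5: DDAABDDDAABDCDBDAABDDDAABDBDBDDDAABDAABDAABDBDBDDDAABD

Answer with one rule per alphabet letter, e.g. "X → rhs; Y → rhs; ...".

A->D, B->AA, C->CD, D->BD

  step 4 ⇒ step 5: AABDAABDCDBDAABDDDAABDBDBDDDAABD ⇒ D·D·AA·BD·D·D·AA·BD·CD·BD·AA·BD·D·D·AA·BD·BD·BD·D·D·AA·BD·AA·BD·AA·BD·BD·BD·D·D·AA·BD
    A ↦ D
    B ↦ AA
    C ↦ CD
    D ↦ BD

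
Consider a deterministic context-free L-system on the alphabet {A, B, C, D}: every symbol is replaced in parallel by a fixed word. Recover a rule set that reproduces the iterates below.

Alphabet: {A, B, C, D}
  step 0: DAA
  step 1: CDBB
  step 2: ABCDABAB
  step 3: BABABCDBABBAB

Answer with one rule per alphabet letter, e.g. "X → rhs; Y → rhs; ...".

A->B, B->AB, C->AB, D->CD

  step 2 ⇒ step 3: ABCDABAB ⇒ B·AB·AB·CD·B·AB·B·AB
    A ↦ B
    B ↦ AB
    C ↦ AB
    D ↦ CD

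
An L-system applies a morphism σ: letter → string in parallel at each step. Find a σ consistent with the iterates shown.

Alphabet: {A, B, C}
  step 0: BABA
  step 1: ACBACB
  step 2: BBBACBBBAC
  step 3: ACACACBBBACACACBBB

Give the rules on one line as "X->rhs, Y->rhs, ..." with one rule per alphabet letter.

A->B, B->AC, C->BB

  step 2 ⇒ step 3: BBBACBBBAC ⇒ AC·AC·AC·B·BB·AC·AC·AC·B·BB
    A ↦ B
    B ↦ AC
    C ↦ BB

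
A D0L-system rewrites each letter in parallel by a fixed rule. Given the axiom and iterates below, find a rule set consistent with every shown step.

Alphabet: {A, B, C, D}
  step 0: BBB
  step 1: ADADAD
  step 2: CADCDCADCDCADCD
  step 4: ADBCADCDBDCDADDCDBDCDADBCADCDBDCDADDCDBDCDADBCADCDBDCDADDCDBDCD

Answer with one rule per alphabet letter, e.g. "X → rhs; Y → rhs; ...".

A->CA, B->AD, C->B, D->DCD

  step 1 ⇒ step 2: ADADAD ⇒ CA·DCD·CA·DCD·CA·DCD
    A ↦ CA
    D ↦ DCD
  step 0 ⇒ step 1: BBB ⇒ AD·AD·AD
    B ↦ AD
    C ↦ B  (constrained at step 2)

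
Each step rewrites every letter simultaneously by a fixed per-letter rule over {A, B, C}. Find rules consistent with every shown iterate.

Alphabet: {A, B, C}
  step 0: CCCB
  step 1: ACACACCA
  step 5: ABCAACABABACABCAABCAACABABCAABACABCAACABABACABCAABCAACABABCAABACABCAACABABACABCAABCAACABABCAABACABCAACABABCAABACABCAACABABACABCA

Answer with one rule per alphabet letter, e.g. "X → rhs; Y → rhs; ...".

  step 0 ⇒ step 1: CCCB ⇒ AC·AC·AC·CA
    B ↦ CA
    C ↦ AC
    A ↦ AB  (constrained at step 1)

A->AB, B->CA, C->AC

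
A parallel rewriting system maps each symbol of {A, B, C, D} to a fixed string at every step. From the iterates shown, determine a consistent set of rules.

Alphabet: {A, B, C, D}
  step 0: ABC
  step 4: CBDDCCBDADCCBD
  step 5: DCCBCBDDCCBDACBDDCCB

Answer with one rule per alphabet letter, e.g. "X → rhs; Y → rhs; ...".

A->DA, B->C, C->D, D->CB

  step 4 ⇒ step 5: CBDDCCBDADCCBD ⇒ D·C·CB·CB·D·D·C·CB·DA·CB·D·D·C·CB
    A ↦ DA
    B ↦ C
    C ↦ D
    D ↦ CB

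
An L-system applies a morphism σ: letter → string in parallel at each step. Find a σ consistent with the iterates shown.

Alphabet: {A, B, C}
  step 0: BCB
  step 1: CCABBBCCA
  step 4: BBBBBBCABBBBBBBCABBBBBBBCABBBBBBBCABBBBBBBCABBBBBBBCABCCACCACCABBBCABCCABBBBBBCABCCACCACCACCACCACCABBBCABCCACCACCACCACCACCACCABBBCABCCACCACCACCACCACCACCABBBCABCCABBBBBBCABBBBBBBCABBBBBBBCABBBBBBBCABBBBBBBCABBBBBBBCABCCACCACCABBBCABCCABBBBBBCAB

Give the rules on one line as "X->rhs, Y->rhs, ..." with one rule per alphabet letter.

  step 0 ⇒ step 1: BCB ⇒ CCA·BBB·CCA
    B ↦ CCA
    C ↦ BBB
    A ↦ CAB  (constrained at step 1)

A->CAB, B->CCA, C->BBB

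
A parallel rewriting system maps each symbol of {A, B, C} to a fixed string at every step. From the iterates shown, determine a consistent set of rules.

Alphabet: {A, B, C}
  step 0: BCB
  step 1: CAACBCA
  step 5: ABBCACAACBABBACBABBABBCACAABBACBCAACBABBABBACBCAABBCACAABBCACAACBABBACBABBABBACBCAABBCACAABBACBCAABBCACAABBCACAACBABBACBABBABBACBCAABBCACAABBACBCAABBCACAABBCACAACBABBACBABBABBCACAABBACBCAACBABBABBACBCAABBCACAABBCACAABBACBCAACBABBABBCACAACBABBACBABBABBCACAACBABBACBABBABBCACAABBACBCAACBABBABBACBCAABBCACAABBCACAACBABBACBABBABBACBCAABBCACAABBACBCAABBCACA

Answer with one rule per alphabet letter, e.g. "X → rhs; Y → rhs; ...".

A->ABB, B->CA, C->ACB

  step 0 ⇒ step 1: BCB ⇒ CA·ACB·CA
    B ↦ CA
    C ↦ ACB
    A ↦ ABB  (constrained at step 1)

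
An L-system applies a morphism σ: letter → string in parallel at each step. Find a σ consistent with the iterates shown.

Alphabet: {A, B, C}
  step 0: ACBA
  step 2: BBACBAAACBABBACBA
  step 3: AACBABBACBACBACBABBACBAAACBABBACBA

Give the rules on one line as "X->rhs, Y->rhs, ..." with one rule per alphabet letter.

A->CBA, B->A, C->BB

  step 2 ⇒ step 3: BBACBAAACBABBACBA ⇒ A·A·CBA·BB·A·CBA·CBA·CBA·BB·A·CBA·A·A·CBA·BB·A·CBA
    A ↦ CBA
    B ↦ A
    C ↦ BB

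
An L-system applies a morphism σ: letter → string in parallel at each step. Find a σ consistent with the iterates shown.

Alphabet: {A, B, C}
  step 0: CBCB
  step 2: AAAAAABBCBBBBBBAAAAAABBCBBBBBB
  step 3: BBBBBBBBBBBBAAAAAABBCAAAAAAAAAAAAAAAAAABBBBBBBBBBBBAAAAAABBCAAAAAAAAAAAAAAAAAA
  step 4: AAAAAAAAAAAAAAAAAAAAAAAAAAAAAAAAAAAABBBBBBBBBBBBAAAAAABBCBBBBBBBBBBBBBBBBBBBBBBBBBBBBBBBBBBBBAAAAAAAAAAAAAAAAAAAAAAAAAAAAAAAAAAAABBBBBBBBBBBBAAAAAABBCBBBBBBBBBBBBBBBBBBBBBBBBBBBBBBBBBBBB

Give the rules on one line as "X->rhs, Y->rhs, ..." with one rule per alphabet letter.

  step 3 ⇒ step 4: BBBBBBBBBBBBAAAAAABBCAAAAAAAAAAAAAAAAAABBBBBBBBBBBBAAAAAABBCAAAAAAAAAAAAAAAAAA ⇒ AAA·AAA·AAA·AAA·AAA·AAA·AAA·AAA·AAA·AAA·AAA·AAA·BB·BB·BB·BB·BB·BB·AAA·AAA·BBC·BB·BB·BB·BB·BB·BB·BB·BB·BB·BB·BB·BB·BB·BB·BB·BB·BB·BB·AAA·AAA·AAA·AAA·AAA·AAA·AAA·AAA·AAA·AAA·AAA·AAA·BB·BB·BB·BB·BB·BB·AAA·AAA·BBC·BB·BB·BB·BB·BB·BB·BB·BB·BB·BB·BB·BB·BB·BB·BB·BB·BB·BB
    A ↦ BB
    B ↦ AAA
    C ↦ BBC

A->BB, B->AAA, C->BBC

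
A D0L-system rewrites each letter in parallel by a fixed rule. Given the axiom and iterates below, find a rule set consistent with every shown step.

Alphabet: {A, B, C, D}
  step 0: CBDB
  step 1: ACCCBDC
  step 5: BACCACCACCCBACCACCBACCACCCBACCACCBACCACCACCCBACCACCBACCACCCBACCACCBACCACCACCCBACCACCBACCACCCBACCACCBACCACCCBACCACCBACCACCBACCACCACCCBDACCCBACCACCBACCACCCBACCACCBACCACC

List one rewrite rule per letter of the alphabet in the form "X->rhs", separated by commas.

A->B, B->C, C->ACC, D->BD

  step 0 ⇒ step 1: CBDB ⇒ ACC·C·BD·C
    B ↦ C
    C ↦ ACC
    D ↦ BD
    A ↦ B  (constrained at step 1)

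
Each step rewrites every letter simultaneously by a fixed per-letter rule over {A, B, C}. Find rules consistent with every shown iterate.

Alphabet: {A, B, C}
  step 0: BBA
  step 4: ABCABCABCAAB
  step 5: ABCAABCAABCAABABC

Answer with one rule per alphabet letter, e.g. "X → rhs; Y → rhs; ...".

A->AB, B->C, C->A

  step 4 ⇒ step 5: ABCABCABCAAB ⇒ AB·C·A·AB·C·A·AB·C·A·AB·AB·C
    A ↦ AB
    B ↦ C
    C ↦ A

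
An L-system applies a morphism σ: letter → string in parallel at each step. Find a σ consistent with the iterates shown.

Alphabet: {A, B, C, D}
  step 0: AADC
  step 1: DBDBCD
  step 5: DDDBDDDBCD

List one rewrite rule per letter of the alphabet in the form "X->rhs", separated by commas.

  step 0 ⇒ step 1: AADC ⇒ DB·DB·C·D
    A ↦ DB
    C ↦ D
    D ↦ C
    B ↦ A  (constrained at step 1)

A->DB, B->A, C->D, D->C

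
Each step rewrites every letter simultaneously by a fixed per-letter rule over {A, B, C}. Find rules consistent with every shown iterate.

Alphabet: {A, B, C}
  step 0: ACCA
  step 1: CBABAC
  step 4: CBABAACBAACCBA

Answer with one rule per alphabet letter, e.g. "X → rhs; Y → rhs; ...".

  step 0 ⇒ step 1: ACCA ⇒ C·BA·BA·C
    A ↦ C
    C ↦ BA
    B ↦ A  (constrained at step 1)

A->C, B->A, C->BA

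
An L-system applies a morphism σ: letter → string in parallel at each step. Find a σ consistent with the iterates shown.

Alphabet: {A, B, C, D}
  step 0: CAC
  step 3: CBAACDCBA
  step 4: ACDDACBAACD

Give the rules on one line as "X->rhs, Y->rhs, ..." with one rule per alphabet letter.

A->D, B->C, C->A, D->CBA

  step 3 ⇒ step 4: CBAACDCBA ⇒ A·C·D·D·A·CBA·A·C·D
    A ↦ D
    B ↦ C
    C ↦ A
    D ↦ CBA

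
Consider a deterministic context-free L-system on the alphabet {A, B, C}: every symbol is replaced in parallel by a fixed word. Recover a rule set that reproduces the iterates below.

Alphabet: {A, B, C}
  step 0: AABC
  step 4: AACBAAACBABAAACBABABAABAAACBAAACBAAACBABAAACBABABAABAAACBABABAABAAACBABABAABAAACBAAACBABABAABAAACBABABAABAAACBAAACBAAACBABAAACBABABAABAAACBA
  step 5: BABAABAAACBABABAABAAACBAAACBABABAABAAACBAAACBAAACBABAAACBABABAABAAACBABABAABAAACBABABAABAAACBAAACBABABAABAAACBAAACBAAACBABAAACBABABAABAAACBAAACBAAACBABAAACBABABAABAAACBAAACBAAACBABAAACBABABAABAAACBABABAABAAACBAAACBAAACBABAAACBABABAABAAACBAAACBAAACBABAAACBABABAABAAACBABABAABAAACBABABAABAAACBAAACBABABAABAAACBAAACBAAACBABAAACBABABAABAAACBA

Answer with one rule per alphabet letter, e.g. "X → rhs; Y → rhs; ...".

  step 4 ⇒ step 5: AACBAAACBABAAACBABABAABAAACBAAACBAAACBABAAACBABABAABAAACBABABAABAAACBABABAABAAACBAAACBABABAABAAACBABABAABAAACBAAACBAAACBABAAACBABABAABAAACBA ⇒ BA·BA·ABA·AAC·BA·BA·BA·ABA·AAC·BA·AAC·BA·BA·BA·ABA·AAC·BA·AAC·BA·AAC·BA·BA·AAC·BA·BA·BA·ABA·AAC·BA·BA·BA·ABA·AAC·BA·BA·BA·ABA·AAC·BA·AAC·BA·BA·BA·ABA·AAC·BA·AAC·BA·AAC·BA·BA·AAC·BA·BA·BA·ABA·AAC·BA·AAC·BA·AAC·BA·BA·AAC·BA·BA·BA·ABA·AAC·BA·AAC·BA·AAC·BA·BA·AAC·BA·BA·BA·ABA·AAC·BA·BA·BA·ABA·AAC·BA·AAC·BA·AAC·BA·BA·AAC·BA·BA·BA·ABA·AAC·BA·AAC·BA·AAC·BA·BA·AAC·BA·BA·BA·ABA·AAC·BA·BA·BA·ABA·AAC·BA·BA·BA·ABA·AAC·BA·AAC·BA·BA·BA·ABA·AAC·BA·AAC·BA·AAC·BA·BA·AAC·BA·BA·BA·ABA·AAC·BA
    A ↦ BA
    B ↦ AAC
    C ↦ ABA

A->BA, B->AAC, C->ABA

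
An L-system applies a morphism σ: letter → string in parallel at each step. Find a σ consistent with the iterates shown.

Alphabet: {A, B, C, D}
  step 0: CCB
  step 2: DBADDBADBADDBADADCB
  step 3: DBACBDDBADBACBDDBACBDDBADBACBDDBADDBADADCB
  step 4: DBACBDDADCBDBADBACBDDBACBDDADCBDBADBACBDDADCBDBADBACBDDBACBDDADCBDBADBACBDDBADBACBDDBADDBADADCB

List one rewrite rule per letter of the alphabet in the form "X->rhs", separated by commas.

  step 3 ⇒ step 4: DBACBDDBADBACBDDBACBDDBADBACBDDBADDBADADCB ⇒ DBA·CB·D·DAD·CB·DBA·DBA·CB·D·DBA·CB·D·DAD·CB·DBA·DBA·CB·D·DAD·CB·DBA·DBA·CB·D·DBA·CB·D·DAD·CB·DBA·DBA·CB·D·DBA·DBA·CB·D·DBA·D·DBA·DAD·CB
    A ↦ D
    B ↦ CB
    C ↦ DAD
    D ↦ DBA

A->D, B->CB, C->DAD, D->DBA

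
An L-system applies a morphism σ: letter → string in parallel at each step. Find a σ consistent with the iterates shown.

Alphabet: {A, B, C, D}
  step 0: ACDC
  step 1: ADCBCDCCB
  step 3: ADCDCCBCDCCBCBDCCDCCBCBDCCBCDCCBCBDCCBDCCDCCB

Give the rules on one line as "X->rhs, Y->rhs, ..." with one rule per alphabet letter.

  step 0 ⇒ step 1: ACDC ⇒ AD·CB·CDC·CB
    A ↦ AD
    C ↦ CB
    D ↦ CDC
    B ↦ DC  (constrained at step 1)

A->AD, B->DC, C->CB, D->CDC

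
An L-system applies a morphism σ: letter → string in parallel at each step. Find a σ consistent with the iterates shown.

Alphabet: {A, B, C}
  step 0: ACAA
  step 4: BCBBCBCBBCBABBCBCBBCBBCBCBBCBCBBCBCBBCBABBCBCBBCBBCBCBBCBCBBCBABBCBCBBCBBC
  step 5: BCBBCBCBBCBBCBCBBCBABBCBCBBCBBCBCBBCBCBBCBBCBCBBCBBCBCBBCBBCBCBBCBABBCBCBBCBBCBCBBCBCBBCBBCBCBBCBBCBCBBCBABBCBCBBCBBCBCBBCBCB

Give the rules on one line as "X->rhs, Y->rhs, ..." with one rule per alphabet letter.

A->BAB, B->BC, C->B

  step 4 ⇒ step 5: BCBBCBCBBCBABBCBCBBCBBCBCBBCBCBBCBCBBCBABBCBCBBCBBCBCBBCBCBBCBABBCBCBBCBBC ⇒ BC·B·BC·BC·B·BC·B·BC·BC·B·BC·BAB·BC·BC·B·BC·B·BC·BC·B·BC·BC·B·BC·B·BC·BC·B·BC·B·BC·BC·B·BC·B·BC·BC·B·BC·BAB·BC·BC·B·BC·B·BC·BC·B·BC·BC·B·BC·B·BC·BC·B·BC·B·BC·BC·B·BC·BAB·BC·BC·B·BC·B·BC·BC·B·BC·BC·B
    A ↦ BAB
    B ↦ BC
    C ↦ B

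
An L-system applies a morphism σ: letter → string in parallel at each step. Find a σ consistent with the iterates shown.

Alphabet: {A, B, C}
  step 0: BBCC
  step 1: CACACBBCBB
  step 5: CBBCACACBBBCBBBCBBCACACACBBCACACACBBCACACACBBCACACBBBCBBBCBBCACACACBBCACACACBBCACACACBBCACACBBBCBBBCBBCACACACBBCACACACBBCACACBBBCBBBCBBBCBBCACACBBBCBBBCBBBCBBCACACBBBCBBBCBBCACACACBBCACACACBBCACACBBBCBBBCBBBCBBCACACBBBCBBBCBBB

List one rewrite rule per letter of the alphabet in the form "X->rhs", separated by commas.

A->B, B->CA, C->CBB

  step 0 ⇒ step 1: BBCC ⇒ CA·CA·CBB·CBB
    B ↦ CA
    C ↦ CBB
    A ↦ B  (constrained at step 1)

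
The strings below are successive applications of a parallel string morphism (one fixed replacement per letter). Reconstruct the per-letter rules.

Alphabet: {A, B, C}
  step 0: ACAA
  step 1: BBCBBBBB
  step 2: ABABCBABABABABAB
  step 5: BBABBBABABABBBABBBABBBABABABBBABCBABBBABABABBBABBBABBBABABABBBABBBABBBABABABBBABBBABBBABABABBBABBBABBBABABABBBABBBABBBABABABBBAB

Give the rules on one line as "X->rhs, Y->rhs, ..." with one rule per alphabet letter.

  step 1 ⇒ step 2: BBCBBBBB ⇒ AB·AB·CB·AB·AB·AB·AB·AB
    B ↦ AB
    C ↦ CB
  step 0 ⇒ step 1: ACAA ⇒ BB·CB·BB·BB
    A ↦ BB

A->BB, B->AB, C->CB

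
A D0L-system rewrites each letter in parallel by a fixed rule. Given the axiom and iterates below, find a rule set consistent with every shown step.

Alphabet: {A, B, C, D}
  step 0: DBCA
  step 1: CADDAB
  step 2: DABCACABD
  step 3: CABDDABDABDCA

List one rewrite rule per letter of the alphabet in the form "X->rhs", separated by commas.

  step 2 ⇒ step 3: DABCACABD ⇒ CA·B·D·DA·B·DA·B·D·CA
    A ↦ B
    B ↦ D
    C ↦ DA
    D ↦ CA

A->B, B->D, C->DA, D->CA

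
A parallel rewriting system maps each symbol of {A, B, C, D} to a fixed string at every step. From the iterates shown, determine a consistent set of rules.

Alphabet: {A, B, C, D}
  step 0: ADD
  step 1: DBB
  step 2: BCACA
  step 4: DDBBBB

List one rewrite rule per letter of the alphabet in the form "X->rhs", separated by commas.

  step 1 ⇒ step 2: DBB ⇒ B·CA·CA
    B ↦ CA
    D ↦ B
  step 0 ⇒ step 1: ADD ⇒ D·B·B
    A ↦ D
    C ↦ D  (constrained at step 2)

A->D, B->CA, C->D, D->B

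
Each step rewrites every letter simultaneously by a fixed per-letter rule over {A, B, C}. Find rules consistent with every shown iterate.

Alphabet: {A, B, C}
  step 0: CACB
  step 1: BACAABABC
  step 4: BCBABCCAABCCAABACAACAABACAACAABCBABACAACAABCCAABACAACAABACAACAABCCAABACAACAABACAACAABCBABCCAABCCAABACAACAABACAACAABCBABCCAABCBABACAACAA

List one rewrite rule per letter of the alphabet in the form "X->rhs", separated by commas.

  step 0 ⇒ step 1: CACB ⇒ BA·CAA·BA·BC
    A ↦ CAA
    B ↦ BC
    C ↦ BA

A->CAA, B->BC, C->BA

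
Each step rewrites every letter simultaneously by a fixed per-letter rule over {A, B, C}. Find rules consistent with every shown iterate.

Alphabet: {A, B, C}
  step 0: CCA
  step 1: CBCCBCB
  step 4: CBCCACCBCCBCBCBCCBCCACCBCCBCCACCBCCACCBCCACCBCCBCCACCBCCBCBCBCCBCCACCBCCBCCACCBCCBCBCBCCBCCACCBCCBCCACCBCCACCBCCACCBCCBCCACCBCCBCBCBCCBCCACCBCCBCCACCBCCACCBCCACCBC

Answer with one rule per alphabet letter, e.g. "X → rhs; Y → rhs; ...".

A->B, B->CAC, C->CBC

  step 0 ⇒ step 1: CCA ⇒ CBC·CBC·B
    A ↦ B
    C ↦ CBC
    B ↦ CAC  (constrained at step 1)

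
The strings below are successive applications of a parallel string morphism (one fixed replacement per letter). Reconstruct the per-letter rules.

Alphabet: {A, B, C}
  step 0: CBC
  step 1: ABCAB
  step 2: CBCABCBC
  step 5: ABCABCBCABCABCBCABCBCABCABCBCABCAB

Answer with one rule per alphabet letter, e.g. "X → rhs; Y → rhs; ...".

  step 1 ⇒ step 2: ABCAB ⇒ CB·C·AB·CB·C
    A ↦ CB
    B ↦ C
    C ↦ AB

A->CB, B->C, C->AB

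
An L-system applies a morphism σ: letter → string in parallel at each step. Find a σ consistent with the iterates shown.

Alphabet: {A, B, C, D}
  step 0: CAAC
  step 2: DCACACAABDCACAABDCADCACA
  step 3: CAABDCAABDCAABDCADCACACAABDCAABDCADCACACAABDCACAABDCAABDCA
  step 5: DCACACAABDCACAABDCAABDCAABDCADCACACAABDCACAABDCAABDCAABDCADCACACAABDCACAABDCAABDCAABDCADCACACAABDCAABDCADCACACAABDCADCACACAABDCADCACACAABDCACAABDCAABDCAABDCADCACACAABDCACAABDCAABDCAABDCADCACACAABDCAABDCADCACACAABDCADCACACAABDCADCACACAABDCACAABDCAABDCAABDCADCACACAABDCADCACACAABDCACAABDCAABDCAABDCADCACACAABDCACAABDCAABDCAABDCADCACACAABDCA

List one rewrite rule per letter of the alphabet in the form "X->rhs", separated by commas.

A->DCA, B->CA, C->AB, D->CA

  step 2 ⇒ step 3: DCACACAABDCACAABDCADCACA ⇒ CA·AB·DCA·AB·DCA·AB·DCA·DCA·CA·CA·AB·DCA·AB·DCA·DCA·CA·CA·AB·DCA·CA·AB·DCA·AB·DCA
    A ↦ DCA
    B ↦ CA
    C ↦ AB
    D ↦ CA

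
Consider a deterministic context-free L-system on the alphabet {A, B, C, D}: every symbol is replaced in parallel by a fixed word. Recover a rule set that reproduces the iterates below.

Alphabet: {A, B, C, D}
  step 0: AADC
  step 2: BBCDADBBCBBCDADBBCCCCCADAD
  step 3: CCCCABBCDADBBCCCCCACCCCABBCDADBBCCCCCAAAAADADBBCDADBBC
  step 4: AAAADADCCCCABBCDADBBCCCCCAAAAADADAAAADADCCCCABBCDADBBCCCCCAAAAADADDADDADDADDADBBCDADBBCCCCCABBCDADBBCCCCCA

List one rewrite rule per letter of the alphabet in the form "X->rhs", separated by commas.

  step 3 ⇒ step 4: CCCCABBCDADBBCCCCCACCCCABBCDADBBCCCCCAAAAADADBBCDADBBC ⇒ A·A·A·A·DAD·CC·CC·A·BBC·DAD·BBC·CC·CC·A·A·A·A·A·DAD·A·A·A·A·DAD·CC·CC·A·BBC·DAD·BBC·CC·CC·A·A·A·A·A·DAD·DAD·DAD·DAD·DAD·BBC·DAD·BBC·CC·CC·A·BBC·DAD·BBC·CC·CC·A
    A ↦ DAD
    B ↦ CC
    C ↦ A
    D ↦ BBC

A->DAD, B->CC, C->A, D->BBC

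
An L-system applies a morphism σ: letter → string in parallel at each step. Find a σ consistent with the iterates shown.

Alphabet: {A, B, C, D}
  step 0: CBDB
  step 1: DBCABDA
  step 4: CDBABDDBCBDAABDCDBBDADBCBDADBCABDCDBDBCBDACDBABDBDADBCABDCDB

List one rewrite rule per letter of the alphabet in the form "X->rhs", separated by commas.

A->CDB, B->A, C->DBC, D->BD

  step 0 ⇒ step 1: CBDB ⇒ DBC·A·BD·A
    B ↦ A
    C ↦ DBC
    D ↦ BD
    A ↦ CDB  (constrained at step 1)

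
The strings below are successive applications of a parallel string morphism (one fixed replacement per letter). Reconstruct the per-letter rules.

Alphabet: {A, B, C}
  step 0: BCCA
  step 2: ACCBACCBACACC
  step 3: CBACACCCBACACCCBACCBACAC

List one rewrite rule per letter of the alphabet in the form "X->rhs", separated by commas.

  step 2 ⇒ step 3: ACCBACCBACACC ⇒ CB·AC·AC·C·CB·AC·AC·C·CB·AC·CB·AC·AC
    A ↦ CB
    B ↦ C
    C ↦ AC

A->CB, B->C, C->AC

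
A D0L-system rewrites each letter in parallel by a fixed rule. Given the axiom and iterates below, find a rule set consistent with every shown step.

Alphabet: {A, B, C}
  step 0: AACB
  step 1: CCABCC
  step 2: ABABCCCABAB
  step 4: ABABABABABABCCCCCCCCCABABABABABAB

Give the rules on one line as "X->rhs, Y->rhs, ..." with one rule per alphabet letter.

  step 1 ⇒ step 2: CCABCC ⇒ AB·AB·C·CC·AB·AB
    A ↦ C
    B ↦ CC
    C ↦ AB

A->C, B->CC, C->AB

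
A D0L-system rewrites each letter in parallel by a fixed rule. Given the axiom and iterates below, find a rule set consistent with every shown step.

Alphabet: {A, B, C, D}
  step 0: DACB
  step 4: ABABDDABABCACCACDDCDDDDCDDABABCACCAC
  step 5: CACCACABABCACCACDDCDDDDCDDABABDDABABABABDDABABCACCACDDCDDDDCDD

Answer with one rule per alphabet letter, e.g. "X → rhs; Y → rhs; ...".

A->C, B->AC, C->DD, D->AB

  step 4 ⇒ step 5: ABABDDABABCACCACDDCDDDDCDDABABCACCAC ⇒ C·AC·C·AC·AB·AB·C·AC·C·AC·DD·C·DD·DD·C·DD·AB·AB·DD·AB·AB·AB·AB·DD·AB·AB·C·AC·C·AC·DD·C·DD·DD·C·DD
    A ↦ C
    B ↦ AC
    C ↦ DD
    D ↦ AB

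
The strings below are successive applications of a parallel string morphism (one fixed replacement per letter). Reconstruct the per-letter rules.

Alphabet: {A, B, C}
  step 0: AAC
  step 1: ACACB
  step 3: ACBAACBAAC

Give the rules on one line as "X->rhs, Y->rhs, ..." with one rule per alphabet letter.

A->AC, B->A, C->B

  step 0 ⇒ step 1: AAC ⇒ AC·AC·B
    A ↦ AC
    C ↦ B
    B ↦ A  (constrained at step 1)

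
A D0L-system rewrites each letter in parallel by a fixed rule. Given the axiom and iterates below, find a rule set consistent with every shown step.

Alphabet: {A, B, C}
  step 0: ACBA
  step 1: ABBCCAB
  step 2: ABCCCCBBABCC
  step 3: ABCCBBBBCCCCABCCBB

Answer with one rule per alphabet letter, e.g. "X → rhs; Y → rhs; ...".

  step 2 ⇒ step 3: ABCCCCBBABCC ⇒ AB·CC·B·B·B·B·CC·CC·AB·CC·B·B
    A ↦ AB
    B ↦ CC
    C ↦ B

A->AB, B->CC, C->B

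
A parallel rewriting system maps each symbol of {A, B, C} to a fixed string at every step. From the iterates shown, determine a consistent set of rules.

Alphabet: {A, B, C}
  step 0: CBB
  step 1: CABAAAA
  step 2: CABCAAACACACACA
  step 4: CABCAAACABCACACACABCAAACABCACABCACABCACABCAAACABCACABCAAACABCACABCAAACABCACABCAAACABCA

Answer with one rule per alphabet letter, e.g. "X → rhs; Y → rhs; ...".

A->CA, B->AA, C->CAB

  step 1 ⇒ step 2: CABAAAA ⇒ CAB·CA·AA·CA·CA·CA·CA
    A ↦ CA
    B ↦ AA
    C ↦ CAB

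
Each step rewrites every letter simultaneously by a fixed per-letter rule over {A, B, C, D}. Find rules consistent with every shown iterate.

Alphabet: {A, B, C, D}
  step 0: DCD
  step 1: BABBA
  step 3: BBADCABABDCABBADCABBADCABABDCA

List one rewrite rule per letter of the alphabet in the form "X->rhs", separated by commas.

A->DCA, B->CDA, C->B, D->BA

  step 0 ⇒ step 1: DCD ⇒ BA·B·BA
    C ↦ B
    D ↦ BA
    A ↦ DCA  (constrained at step 1)
    B ↦ CDA  (constrained at step 1)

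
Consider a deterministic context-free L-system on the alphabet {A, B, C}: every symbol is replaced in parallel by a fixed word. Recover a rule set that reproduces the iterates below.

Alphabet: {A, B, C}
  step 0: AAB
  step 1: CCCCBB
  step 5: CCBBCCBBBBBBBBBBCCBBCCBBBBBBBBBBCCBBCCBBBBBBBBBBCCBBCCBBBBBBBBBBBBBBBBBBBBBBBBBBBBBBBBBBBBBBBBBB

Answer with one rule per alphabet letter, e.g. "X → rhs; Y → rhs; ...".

A->CC, B->BB, C->AB

  step 0 ⇒ step 1: AAB ⇒ CC·CC·BB
    A ↦ CC
    B ↦ BB
    C ↦ AB  (constrained at step 1)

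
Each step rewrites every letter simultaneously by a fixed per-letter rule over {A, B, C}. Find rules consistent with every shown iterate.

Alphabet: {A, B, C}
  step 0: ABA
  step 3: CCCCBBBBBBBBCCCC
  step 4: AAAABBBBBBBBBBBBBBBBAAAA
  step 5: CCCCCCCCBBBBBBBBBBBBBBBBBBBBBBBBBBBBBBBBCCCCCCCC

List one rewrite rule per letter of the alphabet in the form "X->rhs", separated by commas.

A->CC, B->BB, C->A

  step 4 ⇒ step 5: AAAABBBBBBBBBBBBBBBBAAAA ⇒ CC·CC·CC·CC·BB·BB·BB·BB·BB·BB·BB·BB·BB·BB·BB·BB·BB·BB·BB·BB·CC·CC·CC·CC
    A ↦ CC
    B ↦ BB
  step 3 ⇒ step 4: CCCCBBBBBBBBCCCC ⇒ A·A·A·A·BB·BB·BB·BB·BB·BB·BB·BB·A·A·A·A
    C ↦ A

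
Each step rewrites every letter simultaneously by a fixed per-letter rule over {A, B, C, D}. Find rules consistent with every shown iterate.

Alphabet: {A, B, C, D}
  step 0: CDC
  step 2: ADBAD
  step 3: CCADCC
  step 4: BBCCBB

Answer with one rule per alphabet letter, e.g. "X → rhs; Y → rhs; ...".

  step 3 ⇒ step 4: CCADCC ⇒ B·B·C·C·B·B
    A ↦ C
    C ↦ B
    D ↦ C
  step 2 ⇒ step 3: ADBAD ⇒ C·C·AD·C·C
    B ↦ AD

A->C, B->AD, C->B, D->C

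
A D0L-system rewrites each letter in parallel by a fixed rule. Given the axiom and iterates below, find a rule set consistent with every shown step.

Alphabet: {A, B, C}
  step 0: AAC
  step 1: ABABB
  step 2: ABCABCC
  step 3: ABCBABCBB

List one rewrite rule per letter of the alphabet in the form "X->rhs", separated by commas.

A->AB, B->C, C->B

  step 2 ⇒ step 3: ABCABCC ⇒ AB·C·B·AB·C·B·B
    A ↦ AB
    B ↦ C
    C ↦ B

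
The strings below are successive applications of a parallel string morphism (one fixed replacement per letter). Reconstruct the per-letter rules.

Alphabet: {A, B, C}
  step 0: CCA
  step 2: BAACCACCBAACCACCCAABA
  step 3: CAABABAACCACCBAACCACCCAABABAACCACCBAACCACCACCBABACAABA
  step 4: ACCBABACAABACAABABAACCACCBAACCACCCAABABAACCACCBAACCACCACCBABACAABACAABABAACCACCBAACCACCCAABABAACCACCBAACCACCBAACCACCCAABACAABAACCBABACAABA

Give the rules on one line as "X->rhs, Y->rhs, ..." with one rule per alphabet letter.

  step 3 ⇒ step 4: CAABABAACCACCBAACCACCCAABABAACCACCBAACCACCACCBABACAABA ⇒ ACC·BA·BA·CAA·BA·CAA·BA·BA·ACC·ACC·BA·ACC·ACC·CAA·BA·BA·ACC·ACC·BA·ACC·ACC·ACC·BA·BA·CAA·BA·CAA·BA·BA·ACC·ACC·BA·ACC·ACC·CAA·BA·BA·ACC·ACC·BA·ACC·ACC·BA·ACC·ACC·CAA·BA·CAA·BA·ACC·BA·BA·CAA·BA
    A ↦ BA
    B ↦ CAA
    C ↦ ACC

A->BA, B->CAA, C->ACC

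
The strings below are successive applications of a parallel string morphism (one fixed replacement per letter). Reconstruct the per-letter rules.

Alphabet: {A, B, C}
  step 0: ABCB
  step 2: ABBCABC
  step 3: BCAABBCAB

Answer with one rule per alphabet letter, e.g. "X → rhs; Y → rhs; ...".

A->BC, B->A, C->B

  step 2 ⇒ step 3: ABBCABC ⇒ BC·A·A·B·BC·A·B
    A ↦ BC
    B ↦ A
    C ↦ B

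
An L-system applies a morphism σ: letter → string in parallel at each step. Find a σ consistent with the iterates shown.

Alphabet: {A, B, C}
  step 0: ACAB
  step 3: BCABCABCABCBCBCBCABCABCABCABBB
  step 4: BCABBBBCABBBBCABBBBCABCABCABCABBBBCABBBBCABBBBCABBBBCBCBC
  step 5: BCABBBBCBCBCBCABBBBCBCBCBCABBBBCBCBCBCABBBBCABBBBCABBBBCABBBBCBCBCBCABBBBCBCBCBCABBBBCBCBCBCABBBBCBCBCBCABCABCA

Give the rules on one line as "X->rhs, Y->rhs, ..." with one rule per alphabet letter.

  step 4 ⇒ step 5: BCABBBBCABBBBCABBBBCABCABCABCABBBBCABBBBCABBBBCABBBBCBCBC ⇒ BC·A·BBB·BC·BC·BC·BC·A·BBB·BC·BC·BC·BC·A·BBB·BC·BC·BC·BC·A·BBB·BC·A·BBB·BC·A·BBB·BC·A·BBB·BC·BC·BC·BC·A·BBB·BC·BC·BC·BC·A·BBB·BC·BC·BC·BC·A·BBB·BC·BC·BC·BC·A·BC·A·BC·A
    A ↦ BBB
    B ↦ BC
    C ↦ A

A->BBB, B->BC, C->A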